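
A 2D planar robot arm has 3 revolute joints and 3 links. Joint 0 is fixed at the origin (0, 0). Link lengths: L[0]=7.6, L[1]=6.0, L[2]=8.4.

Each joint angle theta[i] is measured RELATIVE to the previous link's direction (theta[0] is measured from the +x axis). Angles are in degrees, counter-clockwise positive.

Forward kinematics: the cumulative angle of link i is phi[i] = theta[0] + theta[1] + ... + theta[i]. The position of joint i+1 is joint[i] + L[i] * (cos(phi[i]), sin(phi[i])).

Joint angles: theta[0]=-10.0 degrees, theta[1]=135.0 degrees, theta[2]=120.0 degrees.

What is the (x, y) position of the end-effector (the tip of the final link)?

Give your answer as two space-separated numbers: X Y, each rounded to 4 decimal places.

joint[0] = (0.0000, 0.0000)  (base)
link 0: phi[0] = -10 = -10 deg
  cos(-10 deg) = 0.9848, sin(-10 deg) = -0.1736
  joint[1] = (0.0000, 0.0000) + 7.6 * (0.9848, -0.1736) = (0.0000 + 7.4845, 0.0000 + -1.3197) = (7.4845, -1.3197)
link 1: phi[1] = -10 + 135 = 125 deg
  cos(125 deg) = -0.5736, sin(125 deg) = 0.8192
  joint[2] = (7.4845, -1.3197) + 6 * (-0.5736, 0.8192) = (7.4845 + -3.4415, -1.3197 + 4.9149) = (4.0431, 3.5952)
link 2: phi[2] = -10 + 135 + 120 = 245 deg
  cos(245 deg) = -0.4226, sin(245 deg) = -0.9063
  joint[3] = (4.0431, 3.5952) + 8.4 * (-0.4226, -0.9063) = (4.0431 + -3.5500, 3.5952 + -7.6130) = (0.4931, -4.0178)
End effector: (0.4931, -4.0178)

Answer: 0.4931 -4.0178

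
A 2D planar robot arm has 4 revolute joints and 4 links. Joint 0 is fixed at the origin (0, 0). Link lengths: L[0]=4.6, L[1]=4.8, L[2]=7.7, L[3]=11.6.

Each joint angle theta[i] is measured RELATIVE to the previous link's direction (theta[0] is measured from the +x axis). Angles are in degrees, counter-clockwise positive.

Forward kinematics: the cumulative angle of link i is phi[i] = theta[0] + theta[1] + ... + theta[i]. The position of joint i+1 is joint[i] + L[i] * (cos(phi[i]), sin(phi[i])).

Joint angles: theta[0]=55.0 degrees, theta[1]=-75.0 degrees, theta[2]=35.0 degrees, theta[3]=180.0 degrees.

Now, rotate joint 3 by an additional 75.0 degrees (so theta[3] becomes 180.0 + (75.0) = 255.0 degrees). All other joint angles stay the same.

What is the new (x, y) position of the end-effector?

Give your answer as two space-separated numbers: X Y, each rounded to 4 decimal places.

joint[0] = (0.0000, 0.0000)  (base)
link 0: phi[0] = 55 = 55 deg
  cos(55 deg) = 0.5736, sin(55 deg) = 0.8192
  joint[1] = (0.0000, 0.0000) + 4.6 * (0.5736, 0.8192) = (0.0000 + 2.6385, 0.0000 + 3.7681) = (2.6385, 3.7681)
link 1: phi[1] = 55 + -75 = -20 deg
  cos(-20 deg) = 0.9397, sin(-20 deg) = -0.3420
  joint[2] = (2.6385, 3.7681) + 4.8 * (0.9397, -0.3420) = (2.6385 + 4.5105, 3.7681 + -1.6417) = (7.1490, 2.1264)
link 2: phi[2] = 55 + -75 + 35 = 15 deg
  cos(15 deg) = 0.9659, sin(15 deg) = 0.2588
  joint[3] = (7.1490, 2.1264) + 7.7 * (0.9659, 0.2588) = (7.1490 + 7.4376, 2.1264 + 1.9929) = (14.5866, 4.1193)
link 3: phi[3] = 55 + -75 + 35 + 255 = 270 deg
  cos(270 deg) = -0.0000, sin(270 deg) = -1.0000
  joint[4] = (14.5866, 4.1193) + 11.6 * (-0.0000, -1.0000) = (14.5866 + -0.0000, 4.1193 + -11.6000) = (14.5866, -7.4807)
End effector: (14.5866, -7.4807)

Answer: 14.5866 -7.4807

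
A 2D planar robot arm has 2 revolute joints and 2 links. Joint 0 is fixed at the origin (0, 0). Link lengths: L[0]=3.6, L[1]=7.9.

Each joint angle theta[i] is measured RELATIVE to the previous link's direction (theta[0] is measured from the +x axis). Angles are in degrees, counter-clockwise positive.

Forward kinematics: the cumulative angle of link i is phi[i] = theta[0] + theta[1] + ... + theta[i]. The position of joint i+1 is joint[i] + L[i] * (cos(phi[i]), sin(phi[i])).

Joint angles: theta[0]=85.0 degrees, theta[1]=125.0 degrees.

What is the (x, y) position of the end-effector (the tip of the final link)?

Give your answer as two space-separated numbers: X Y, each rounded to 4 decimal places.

Answer: -6.5278 -0.3637

Derivation:
joint[0] = (0.0000, 0.0000)  (base)
link 0: phi[0] = 85 = 85 deg
  cos(85 deg) = 0.0872, sin(85 deg) = 0.9962
  joint[1] = (0.0000, 0.0000) + 3.6 * (0.0872, 0.9962) = (0.0000 + 0.3138, 0.0000 + 3.5863) = (0.3138, 3.5863)
link 1: phi[1] = 85 + 125 = 210 deg
  cos(210 deg) = -0.8660, sin(210 deg) = -0.5000
  joint[2] = (0.3138, 3.5863) + 7.9 * (-0.8660, -0.5000) = (0.3138 + -6.8416, 3.5863 + -3.9500) = (-6.5278, -0.3637)
End effector: (-6.5278, -0.3637)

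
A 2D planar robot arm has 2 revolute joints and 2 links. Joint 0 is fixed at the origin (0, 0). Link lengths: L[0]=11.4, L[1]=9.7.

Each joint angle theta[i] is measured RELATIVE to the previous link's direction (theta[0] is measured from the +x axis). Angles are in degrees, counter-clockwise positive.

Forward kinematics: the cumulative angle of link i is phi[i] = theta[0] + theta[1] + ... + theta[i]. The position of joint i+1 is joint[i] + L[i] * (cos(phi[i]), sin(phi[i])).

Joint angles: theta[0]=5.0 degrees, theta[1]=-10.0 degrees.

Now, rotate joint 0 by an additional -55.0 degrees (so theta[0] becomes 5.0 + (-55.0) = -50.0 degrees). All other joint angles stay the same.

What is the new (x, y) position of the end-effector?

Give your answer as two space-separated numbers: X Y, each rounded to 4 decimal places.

joint[0] = (0.0000, 0.0000)  (base)
link 0: phi[0] = -50 = -50 deg
  cos(-50 deg) = 0.6428, sin(-50 deg) = -0.7660
  joint[1] = (0.0000, 0.0000) + 11.4 * (0.6428, -0.7660) = (0.0000 + 7.3278, 0.0000 + -8.7329) = (7.3278, -8.7329)
link 1: phi[1] = -50 + -10 = -60 deg
  cos(-60 deg) = 0.5000, sin(-60 deg) = -0.8660
  joint[2] = (7.3278, -8.7329) + 9.7 * (0.5000, -0.8660) = (7.3278 + 4.8500, -8.7329 + -8.4004) = (12.1778, -17.1334)
End effector: (12.1778, -17.1334)

Answer: 12.1778 -17.1334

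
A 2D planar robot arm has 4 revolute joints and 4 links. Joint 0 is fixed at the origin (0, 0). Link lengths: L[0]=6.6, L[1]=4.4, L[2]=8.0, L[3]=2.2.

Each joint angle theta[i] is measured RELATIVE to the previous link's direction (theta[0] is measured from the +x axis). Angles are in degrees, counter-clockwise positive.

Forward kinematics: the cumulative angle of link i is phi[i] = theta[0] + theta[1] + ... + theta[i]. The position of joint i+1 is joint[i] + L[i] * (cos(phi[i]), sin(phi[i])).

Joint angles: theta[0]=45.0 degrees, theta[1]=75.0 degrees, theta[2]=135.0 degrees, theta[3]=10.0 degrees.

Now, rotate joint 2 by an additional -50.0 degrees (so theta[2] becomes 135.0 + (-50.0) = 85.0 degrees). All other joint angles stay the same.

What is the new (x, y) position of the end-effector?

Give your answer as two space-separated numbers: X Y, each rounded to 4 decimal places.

joint[0] = (0.0000, 0.0000)  (base)
link 0: phi[0] = 45 = 45 deg
  cos(45 deg) = 0.7071, sin(45 deg) = 0.7071
  joint[1] = (0.0000, 0.0000) + 6.6 * (0.7071, 0.7071) = (0.0000 + 4.6669, 0.0000 + 4.6669) = (4.6669, 4.6669)
link 1: phi[1] = 45 + 75 = 120 deg
  cos(120 deg) = -0.5000, sin(120 deg) = 0.8660
  joint[2] = (4.6669, 4.6669) + 4.4 * (-0.5000, 0.8660) = (4.6669 + -2.2000, 4.6669 + 3.8105) = (2.4669, 8.4774)
link 2: phi[2] = 45 + 75 + 85 = 205 deg
  cos(205 deg) = -0.9063, sin(205 deg) = -0.4226
  joint[3] = (2.4669, 8.4774) + 8 * (-0.9063, -0.4226) = (2.4669 + -7.2505, 8.4774 + -3.3809) = (-4.7836, 5.0965)
link 3: phi[3] = 45 + 75 + 85 + 10 = 215 deg
  cos(215 deg) = -0.8192, sin(215 deg) = -0.5736
  joint[4] = (-4.7836, 5.0965) + 2.2 * (-0.8192, -0.5736) = (-4.7836 + -1.8021, 5.0965 + -1.2619) = (-6.5857, 3.8346)
End effector: (-6.5857, 3.8346)

Answer: -6.5857 3.8346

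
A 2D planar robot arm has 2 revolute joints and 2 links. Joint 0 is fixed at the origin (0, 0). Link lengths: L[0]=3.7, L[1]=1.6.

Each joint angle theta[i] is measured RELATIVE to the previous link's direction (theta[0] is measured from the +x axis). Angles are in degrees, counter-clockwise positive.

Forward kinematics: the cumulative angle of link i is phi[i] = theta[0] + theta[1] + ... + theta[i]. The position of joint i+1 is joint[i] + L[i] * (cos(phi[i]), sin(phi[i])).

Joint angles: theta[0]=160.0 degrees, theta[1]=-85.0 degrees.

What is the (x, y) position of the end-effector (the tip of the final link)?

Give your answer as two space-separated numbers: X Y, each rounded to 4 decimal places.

Answer: -3.0628 2.8110

Derivation:
joint[0] = (0.0000, 0.0000)  (base)
link 0: phi[0] = 160 = 160 deg
  cos(160 deg) = -0.9397, sin(160 deg) = 0.3420
  joint[1] = (0.0000, 0.0000) + 3.7 * (-0.9397, 0.3420) = (0.0000 + -3.4769, 0.0000 + 1.2655) = (-3.4769, 1.2655)
link 1: phi[1] = 160 + -85 = 75 deg
  cos(75 deg) = 0.2588, sin(75 deg) = 0.9659
  joint[2] = (-3.4769, 1.2655) + 1.6 * (0.2588, 0.9659) = (-3.4769 + 0.4141, 1.2655 + 1.5455) = (-3.0628, 2.8110)
End effector: (-3.0628, 2.8110)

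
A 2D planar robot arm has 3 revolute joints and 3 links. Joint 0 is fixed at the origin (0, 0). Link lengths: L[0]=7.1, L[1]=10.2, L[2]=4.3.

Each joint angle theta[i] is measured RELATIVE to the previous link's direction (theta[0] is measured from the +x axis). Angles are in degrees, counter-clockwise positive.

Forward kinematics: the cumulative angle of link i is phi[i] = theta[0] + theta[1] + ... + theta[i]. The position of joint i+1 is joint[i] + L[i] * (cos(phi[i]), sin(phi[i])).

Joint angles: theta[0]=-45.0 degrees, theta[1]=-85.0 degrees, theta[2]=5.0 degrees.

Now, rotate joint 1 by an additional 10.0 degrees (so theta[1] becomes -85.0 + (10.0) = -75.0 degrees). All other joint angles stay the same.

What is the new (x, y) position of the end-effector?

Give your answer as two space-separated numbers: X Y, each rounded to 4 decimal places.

Answer: -1.8968 -17.7510

Derivation:
joint[0] = (0.0000, 0.0000)  (base)
link 0: phi[0] = -45 = -45 deg
  cos(-45 deg) = 0.7071, sin(-45 deg) = -0.7071
  joint[1] = (0.0000, 0.0000) + 7.1 * (0.7071, -0.7071) = (0.0000 + 5.0205, 0.0000 + -5.0205) = (5.0205, -5.0205)
link 1: phi[1] = -45 + -75 = -120 deg
  cos(-120 deg) = -0.5000, sin(-120 deg) = -0.8660
  joint[2] = (5.0205, -5.0205) + 10.2 * (-0.5000, -0.8660) = (5.0205 + -5.1000, -5.0205 + -8.8335) = (-0.0795, -13.8539)
link 2: phi[2] = -45 + -75 + 5 = -115 deg
  cos(-115 deg) = -0.4226, sin(-115 deg) = -0.9063
  joint[3] = (-0.0795, -13.8539) + 4.3 * (-0.4226, -0.9063) = (-0.0795 + -1.8173, -13.8539 + -3.8971) = (-1.8968, -17.7510)
End effector: (-1.8968, -17.7510)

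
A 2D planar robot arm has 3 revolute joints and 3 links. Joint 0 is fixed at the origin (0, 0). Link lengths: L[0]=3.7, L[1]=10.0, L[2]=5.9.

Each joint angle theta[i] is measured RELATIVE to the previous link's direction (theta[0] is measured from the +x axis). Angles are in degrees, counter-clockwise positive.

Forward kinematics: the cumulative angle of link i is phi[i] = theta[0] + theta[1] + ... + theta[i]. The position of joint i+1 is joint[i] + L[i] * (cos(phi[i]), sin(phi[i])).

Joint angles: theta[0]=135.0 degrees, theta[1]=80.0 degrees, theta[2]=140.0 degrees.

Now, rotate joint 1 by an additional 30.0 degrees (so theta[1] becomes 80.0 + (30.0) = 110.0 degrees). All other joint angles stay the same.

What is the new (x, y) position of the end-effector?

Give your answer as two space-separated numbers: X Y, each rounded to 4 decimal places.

Answer: -1.4953 -3.9533

Derivation:
joint[0] = (0.0000, 0.0000)  (base)
link 0: phi[0] = 135 = 135 deg
  cos(135 deg) = -0.7071, sin(135 deg) = 0.7071
  joint[1] = (0.0000, 0.0000) + 3.7 * (-0.7071, 0.7071) = (0.0000 + -2.6163, 0.0000 + 2.6163) = (-2.6163, 2.6163)
link 1: phi[1] = 135 + 110 = 245 deg
  cos(245 deg) = -0.4226, sin(245 deg) = -0.9063
  joint[2] = (-2.6163, 2.6163) + 10 * (-0.4226, -0.9063) = (-2.6163 + -4.2262, 2.6163 + -9.0631) = (-6.8425, -6.4468)
link 2: phi[2] = 135 + 110 + 140 = 385 deg
  cos(385 deg) = 0.9063, sin(385 deg) = 0.4226
  joint[3] = (-6.8425, -6.4468) + 5.9 * (0.9063, 0.4226) = (-6.8425 + 5.3472, -6.4468 + 2.4934) = (-1.4953, -3.9533)
End effector: (-1.4953, -3.9533)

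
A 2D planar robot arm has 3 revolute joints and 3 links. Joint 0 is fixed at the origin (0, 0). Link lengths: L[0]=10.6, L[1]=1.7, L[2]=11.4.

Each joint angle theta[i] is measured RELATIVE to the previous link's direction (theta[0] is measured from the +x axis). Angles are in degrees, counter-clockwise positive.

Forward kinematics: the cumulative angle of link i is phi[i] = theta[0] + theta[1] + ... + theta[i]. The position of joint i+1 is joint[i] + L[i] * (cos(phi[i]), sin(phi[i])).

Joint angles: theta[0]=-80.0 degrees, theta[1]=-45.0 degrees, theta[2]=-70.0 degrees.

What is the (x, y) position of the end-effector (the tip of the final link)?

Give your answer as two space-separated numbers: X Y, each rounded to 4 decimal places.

joint[0] = (0.0000, 0.0000)  (base)
link 0: phi[0] = -80 = -80 deg
  cos(-80 deg) = 0.1736, sin(-80 deg) = -0.9848
  joint[1] = (0.0000, 0.0000) + 10.6 * (0.1736, -0.9848) = (0.0000 + 1.8407, 0.0000 + -10.4390) = (1.8407, -10.4390)
link 1: phi[1] = -80 + -45 = -125 deg
  cos(-125 deg) = -0.5736, sin(-125 deg) = -0.8192
  joint[2] = (1.8407, -10.4390) + 1.7 * (-0.5736, -0.8192) = (1.8407 + -0.9751, -10.4390 + -1.3926) = (0.8656, -11.8315)
link 2: phi[2] = -80 + -45 + -70 = -195 deg
  cos(-195 deg) = -0.9659, sin(-195 deg) = 0.2588
  joint[3] = (0.8656, -11.8315) + 11.4 * (-0.9659, 0.2588) = (0.8656 + -11.0116, -11.8315 + 2.9505) = (-10.1460, -8.8810)
End effector: (-10.1460, -8.8810)

Answer: -10.1460 -8.8810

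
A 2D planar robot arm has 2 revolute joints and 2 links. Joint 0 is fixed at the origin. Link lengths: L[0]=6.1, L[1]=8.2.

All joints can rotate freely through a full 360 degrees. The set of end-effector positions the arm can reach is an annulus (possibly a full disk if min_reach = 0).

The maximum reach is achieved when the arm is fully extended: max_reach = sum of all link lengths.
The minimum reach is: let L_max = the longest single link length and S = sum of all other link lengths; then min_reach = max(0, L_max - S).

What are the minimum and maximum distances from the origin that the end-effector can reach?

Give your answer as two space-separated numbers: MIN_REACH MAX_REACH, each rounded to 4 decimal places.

Link lengths: [6.1, 8.2]
max_reach = 6.1 + 8.2 = 14.3
L_max = max([6.1, 8.2]) = 8.2
S (sum of others) = 14.3 - 8.2 = 6.1
min_reach = max(0, 8.2 - 6.1) = max(0, 2.1) = 2.1

Answer: 2.1000 14.3000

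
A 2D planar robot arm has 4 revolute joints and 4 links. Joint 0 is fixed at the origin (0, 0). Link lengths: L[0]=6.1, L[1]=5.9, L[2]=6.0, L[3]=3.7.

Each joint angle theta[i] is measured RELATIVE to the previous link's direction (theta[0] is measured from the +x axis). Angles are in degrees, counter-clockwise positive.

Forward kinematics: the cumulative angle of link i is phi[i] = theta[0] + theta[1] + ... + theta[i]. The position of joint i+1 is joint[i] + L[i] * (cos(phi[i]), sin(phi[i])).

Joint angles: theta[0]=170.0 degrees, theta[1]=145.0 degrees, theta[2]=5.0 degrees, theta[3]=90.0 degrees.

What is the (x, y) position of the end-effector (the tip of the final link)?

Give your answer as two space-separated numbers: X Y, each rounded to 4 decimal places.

joint[0] = (0.0000, 0.0000)  (base)
link 0: phi[0] = 170 = 170 deg
  cos(170 deg) = -0.9848, sin(170 deg) = 0.1736
  joint[1] = (0.0000, 0.0000) + 6.1 * (-0.9848, 0.1736) = (0.0000 + -6.0073, 0.0000 + 1.0593) = (-6.0073, 1.0593)
link 1: phi[1] = 170 + 145 = 315 deg
  cos(315 deg) = 0.7071, sin(315 deg) = -0.7071
  joint[2] = (-6.0073, 1.0593) + 5.9 * (0.7071, -0.7071) = (-6.0073 + 4.1719, 1.0593 + -4.1719) = (-1.8354, -3.1127)
link 2: phi[2] = 170 + 145 + 5 = 320 deg
  cos(320 deg) = 0.7660, sin(320 deg) = -0.6428
  joint[3] = (-1.8354, -3.1127) + 6 * (0.7660, -0.6428) = (-1.8354 + 4.5963, -3.1127 + -3.8567) = (2.7609, -6.9694)
link 3: phi[3] = 170 + 145 + 5 + 90 = 410 deg
  cos(410 deg) = 0.6428, sin(410 deg) = 0.7660
  joint[4] = (2.7609, -6.9694) + 3.7 * (0.6428, 0.7660) = (2.7609 + 2.3783, -6.9694 + 2.8344) = (5.1392, -4.1350)
End effector: (5.1392, -4.1350)

Answer: 5.1392 -4.1350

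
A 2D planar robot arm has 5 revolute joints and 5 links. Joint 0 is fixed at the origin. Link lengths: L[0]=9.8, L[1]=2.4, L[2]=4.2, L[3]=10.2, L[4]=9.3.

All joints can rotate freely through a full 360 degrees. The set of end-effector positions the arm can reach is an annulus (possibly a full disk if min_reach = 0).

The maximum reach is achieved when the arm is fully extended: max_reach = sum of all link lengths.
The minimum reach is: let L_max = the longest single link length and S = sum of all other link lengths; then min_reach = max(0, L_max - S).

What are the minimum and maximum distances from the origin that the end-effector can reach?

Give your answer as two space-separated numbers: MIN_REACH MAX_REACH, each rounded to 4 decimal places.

Link lengths: [9.8, 2.4, 4.2, 10.2, 9.3]
max_reach = 9.8 + 2.4 + 4.2 + 10.2 + 9.3 = 35.9
L_max = max([9.8, 2.4, 4.2, 10.2, 9.3]) = 10.2
S (sum of others) = 35.9 - 10.2 = 25.7
min_reach = max(0, 10.2 - 25.7) = max(0, -15.5) = 0

Answer: 0.0000 35.9000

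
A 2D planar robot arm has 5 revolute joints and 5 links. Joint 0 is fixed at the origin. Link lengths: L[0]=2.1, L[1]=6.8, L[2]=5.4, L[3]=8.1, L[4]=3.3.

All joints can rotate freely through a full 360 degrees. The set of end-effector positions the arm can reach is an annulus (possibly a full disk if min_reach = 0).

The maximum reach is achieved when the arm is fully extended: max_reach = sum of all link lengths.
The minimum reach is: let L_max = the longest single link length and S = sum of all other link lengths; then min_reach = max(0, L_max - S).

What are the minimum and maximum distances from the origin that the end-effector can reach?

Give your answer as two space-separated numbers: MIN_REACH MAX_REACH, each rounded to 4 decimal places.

Link lengths: [2.1, 6.8, 5.4, 8.1, 3.3]
max_reach = 2.1 + 6.8 + 5.4 + 8.1 + 3.3 = 25.7
L_max = max([2.1, 6.8, 5.4, 8.1, 3.3]) = 8.1
S (sum of others) = 25.7 - 8.1 = 17.6
min_reach = max(0, 8.1 - 17.6) = max(0, -9.5) = 0

Answer: 0.0000 25.7000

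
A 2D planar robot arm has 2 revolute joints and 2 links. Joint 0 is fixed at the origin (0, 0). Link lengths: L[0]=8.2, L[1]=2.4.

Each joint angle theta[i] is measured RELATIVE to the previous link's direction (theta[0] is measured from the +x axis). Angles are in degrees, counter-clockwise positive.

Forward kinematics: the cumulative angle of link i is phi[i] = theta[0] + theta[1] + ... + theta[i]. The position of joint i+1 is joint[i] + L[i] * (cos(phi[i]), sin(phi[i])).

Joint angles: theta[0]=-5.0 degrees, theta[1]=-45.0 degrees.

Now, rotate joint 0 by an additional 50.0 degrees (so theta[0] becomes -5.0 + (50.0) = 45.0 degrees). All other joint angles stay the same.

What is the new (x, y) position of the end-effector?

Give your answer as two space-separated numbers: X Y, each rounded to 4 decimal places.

joint[0] = (0.0000, 0.0000)  (base)
link 0: phi[0] = 45 = 45 deg
  cos(45 deg) = 0.7071, sin(45 deg) = 0.7071
  joint[1] = (0.0000, 0.0000) + 8.2 * (0.7071, 0.7071) = (0.0000 + 5.7983, 0.0000 + 5.7983) = (5.7983, 5.7983)
link 1: phi[1] = 45 + -45 = 0 deg
  cos(0 deg) = 1.0000, sin(0 deg) = 0.0000
  joint[2] = (5.7983, 5.7983) + 2.4 * (1.0000, 0.0000) = (5.7983 + 2.4000, 5.7983 + 0.0000) = (8.1983, 5.7983)
End effector: (8.1983, 5.7983)

Answer: 8.1983 5.7983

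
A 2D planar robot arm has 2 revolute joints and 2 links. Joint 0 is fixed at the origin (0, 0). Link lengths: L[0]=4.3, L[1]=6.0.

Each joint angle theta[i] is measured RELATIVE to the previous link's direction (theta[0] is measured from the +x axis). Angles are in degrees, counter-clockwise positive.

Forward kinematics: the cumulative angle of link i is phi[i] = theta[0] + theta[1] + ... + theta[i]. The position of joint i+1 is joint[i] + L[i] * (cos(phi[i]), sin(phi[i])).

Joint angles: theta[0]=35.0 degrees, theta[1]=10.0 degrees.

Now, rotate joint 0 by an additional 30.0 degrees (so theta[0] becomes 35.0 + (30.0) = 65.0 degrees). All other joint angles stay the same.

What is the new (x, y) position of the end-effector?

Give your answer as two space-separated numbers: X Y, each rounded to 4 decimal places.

Answer: 3.3702 9.6927

Derivation:
joint[0] = (0.0000, 0.0000)  (base)
link 0: phi[0] = 65 = 65 deg
  cos(65 deg) = 0.4226, sin(65 deg) = 0.9063
  joint[1] = (0.0000, 0.0000) + 4.3 * (0.4226, 0.9063) = (0.0000 + 1.8173, 0.0000 + 3.8971) = (1.8173, 3.8971)
link 1: phi[1] = 65 + 10 = 75 deg
  cos(75 deg) = 0.2588, sin(75 deg) = 0.9659
  joint[2] = (1.8173, 3.8971) + 6 * (0.2588, 0.9659) = (1.8173 + 1.5529, 3.8971 + 5.7956) = (3.3702, 9.6927)
End effector: (3.3702, 9.6927)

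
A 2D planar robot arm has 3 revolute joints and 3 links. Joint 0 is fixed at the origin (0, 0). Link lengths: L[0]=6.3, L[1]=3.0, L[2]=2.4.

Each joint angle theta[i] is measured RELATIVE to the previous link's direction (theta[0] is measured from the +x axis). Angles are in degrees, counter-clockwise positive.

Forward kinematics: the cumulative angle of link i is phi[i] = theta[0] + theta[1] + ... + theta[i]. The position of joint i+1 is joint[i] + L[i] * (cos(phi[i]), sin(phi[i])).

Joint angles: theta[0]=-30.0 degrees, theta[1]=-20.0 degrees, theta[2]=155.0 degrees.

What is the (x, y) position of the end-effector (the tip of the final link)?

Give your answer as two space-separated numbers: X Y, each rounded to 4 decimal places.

joint[0] = (0.0000, 0.0000)  (base)
link 0: phi[0] = -30 = -30 deg
  cos(-30 deg) = 0.8660, sin(-30 deg) = -0.5000
  joint[1] = (0.0000, 0.0000) + 6.3 * (0.8660, -0.5000) = (0.0000 + 5.4560, 0.0000 + -3.1500) = (5.4560, -3.1500)
link 1: phi[1] = -30 + -20 = -50 deg
  cos(-50 deg) = 0.6428, sin(-50 deg) = -0.7660
  joint[2] = (5.4560, -3.1500) + 3 * (0.6428, -0.7660) = (5.4560 + 1.9284, -3.1500 + -2.2981) = (7.3843, -5.4481)
link 2: phi[2] = -30 + -20 + 155 = 105 deg
  cos(105 deg) = -0.2588, sin(105 deg) = 0.9659
  joint[3] = (7.3843, -5.4481) + 2.4 * (-0.2588, 0.9659) = (7.3843 + -0.6212, -5.4481 + 2.3182) = (6.7632, -3.1299)
End effector: (6.7632, -3.1299)

Answer: 6.7632 -3.1299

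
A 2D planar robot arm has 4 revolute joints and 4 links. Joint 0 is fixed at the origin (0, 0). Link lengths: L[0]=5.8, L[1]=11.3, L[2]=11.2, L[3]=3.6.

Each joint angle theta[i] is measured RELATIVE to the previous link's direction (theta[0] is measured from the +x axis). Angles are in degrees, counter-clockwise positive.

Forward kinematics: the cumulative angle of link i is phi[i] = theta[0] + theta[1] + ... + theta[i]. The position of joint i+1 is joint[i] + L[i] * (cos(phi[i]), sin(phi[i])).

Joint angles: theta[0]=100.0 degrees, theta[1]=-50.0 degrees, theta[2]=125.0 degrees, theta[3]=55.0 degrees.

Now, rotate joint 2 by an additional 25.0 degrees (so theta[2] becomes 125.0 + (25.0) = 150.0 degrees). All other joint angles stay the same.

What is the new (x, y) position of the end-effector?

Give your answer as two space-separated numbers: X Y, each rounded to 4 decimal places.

joint[0] = (0.0000, 0.0000)  (base)
link 0: phi[0] = 100 = 100 deg
  cos(100 deg) = -0.1736, sin(100 deg) = 0.9848
  joint[1] = (0.0000, 0.0000) + 5.8 * (-0.1736, 0.9848) = (0.0000 + -1.0072, 0.0000 + 5.7119) = (-1.0072, 5.7119)
link 1: phi[1] = 100 + -50 = 50 deg
  cos(50 deg) = 0.6428, sin(50 deg) = 0.7660
  joint[2] = (-1.0072, 5.7119) + 11.3 * (0.6428, 0.7660) = (-1.0072 + 7.2635, 5.7119 + 8.6563) = (6.2563, 14.3682)
link 2: phi[2] = 100 + -50 + 150 = 200 deg
  cos(200 deg) = -0.9397, sin(200 deg) = -0.3420
  joint[3] = (6.2563, 14.3682) + 11.2 * (-0.9397, -0.3420) = (6.2563 + -10.5246, 14.3682 + -3.8306) = (-4.2682, 10.5376)
link 3: phi[3] = 100 + -50 + 150 + 55 = 255 deg
  cos(255 deg) = -0.2588, sin(255 deg) = -0.9659
  joint[4] = (-4.2682, 10.5376) + 3.6 * (-0.2588, -0.9659) = (-4.2682 + -0.9317, 10.5376 + -3.4773) = (-5.2000, 7.0602)
End effector: (-5.2000, 7.0602)

Answer: -5.2000 7.0602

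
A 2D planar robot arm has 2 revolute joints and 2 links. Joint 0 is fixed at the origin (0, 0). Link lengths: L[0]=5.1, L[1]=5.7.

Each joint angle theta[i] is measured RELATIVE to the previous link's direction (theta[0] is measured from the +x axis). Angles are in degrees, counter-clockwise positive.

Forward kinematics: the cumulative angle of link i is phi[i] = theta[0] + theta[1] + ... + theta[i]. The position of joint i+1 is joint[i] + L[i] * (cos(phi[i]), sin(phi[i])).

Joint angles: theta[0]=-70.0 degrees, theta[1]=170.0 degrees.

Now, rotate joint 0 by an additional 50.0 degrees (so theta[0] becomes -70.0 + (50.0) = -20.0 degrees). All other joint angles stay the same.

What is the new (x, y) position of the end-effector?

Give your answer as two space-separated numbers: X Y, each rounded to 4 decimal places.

joint[0] = (0.0000, 0.0000)  (base)
link 0: phi[0] = -20 = -20 deg
  cos(-20 deg) = 0.9397, sin(-20 deg) = -0.3420
  joint[1] = (0.0000, 0.0000) + 5.1 * (0.9397, -0.3420) = (0.0000 + 4.7924, 0.0000 + -1.7443) = (4.7924, -1.7443)
link 1: phi[1] = -20 + 170 = 150 deg
  cos(150 deg) = -0.8660, sin(150 deg) = 0.5000
  joint[2] = (4.7924, -1.7443) + 5.7 * (-0.8660, 0.5000) = (4.7924 + -4.9363, -1.7443 + 2.8500) = (-0.1439, 1.1057)
End effector: (-0.1439, 1.1057)

Answer: -0.1439 1.1057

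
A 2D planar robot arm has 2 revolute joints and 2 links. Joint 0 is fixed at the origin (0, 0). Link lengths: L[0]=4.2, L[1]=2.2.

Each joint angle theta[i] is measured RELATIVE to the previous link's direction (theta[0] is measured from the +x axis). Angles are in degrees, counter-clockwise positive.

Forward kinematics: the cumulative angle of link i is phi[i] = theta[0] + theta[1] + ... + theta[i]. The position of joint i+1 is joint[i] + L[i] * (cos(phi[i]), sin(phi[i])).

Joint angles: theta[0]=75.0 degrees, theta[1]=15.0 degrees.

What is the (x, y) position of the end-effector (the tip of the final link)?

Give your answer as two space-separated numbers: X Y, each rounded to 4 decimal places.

Answer: 1.0870 6.2569

Derivation:
joint[0] = (0.0000, 0.0000)  (base)
link 0: phi[0] = 75 = 75 deg
  cos(75 deg) = 0.2588, sin(75 deg) = 0.9659
  joint[1] = (0.0000, 0.0000) + 4.2 * (0.2588, 0.9659) = (0.0000 + 1.0870, 0.0000 + 4.0569) = (1.0870, 4.0569)
link 1: phi[1] = 75 + 15 = 90 deg
  cos(90 deg) = 0.0000, sin(90 deg) = 1.0000
  joint[2] = (1.0870, 4.0569) + 2.2 * (0.0000, 1.0000) = (1.0870 + 0.0000, 4.0569 + 2.2000) = (1.0870, 6.2569)
End effector: (1.0870, 6.2569)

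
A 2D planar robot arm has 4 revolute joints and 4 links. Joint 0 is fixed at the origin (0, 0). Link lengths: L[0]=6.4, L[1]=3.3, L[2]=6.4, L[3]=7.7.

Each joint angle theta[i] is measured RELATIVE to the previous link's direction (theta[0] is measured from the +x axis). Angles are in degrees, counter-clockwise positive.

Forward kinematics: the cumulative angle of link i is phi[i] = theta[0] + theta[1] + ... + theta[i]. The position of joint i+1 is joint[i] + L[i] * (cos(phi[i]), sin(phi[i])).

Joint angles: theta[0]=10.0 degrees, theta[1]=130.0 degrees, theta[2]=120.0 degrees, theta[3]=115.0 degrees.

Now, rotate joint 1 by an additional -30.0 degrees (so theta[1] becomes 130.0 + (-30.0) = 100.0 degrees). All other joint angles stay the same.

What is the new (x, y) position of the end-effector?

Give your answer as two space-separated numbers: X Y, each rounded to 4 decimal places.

Answer: 8.4979 -2.6833

Derivation:
joint[0] = (0.0000, 0.0000)  (base)
link 0: phi[0] = 10 = 10 deg
  cos(10 deg) = 0.9848, sin(10 deg) = 0.1736
  joint[1] = (0.0000, 0.0000) + 6.4 * (0.9848, 0.1736) = (0.0000 + 6.3028, 0.0000 + 1.1113) = (6.3028, 1.1113)
link 1: phi[1] = 10 + 100 = 110 deg
  cos(110 deg) = -0.3420, sin(110 deg) = 0.9397
  joint[2] = (6.3028, 1.1113) + 3.3 * (-0.3420, 0.9397) = (6.3028 + -1.1287, 1.1113 + 3.1010) = (5.1741, 4.2123)
link 2: phi[2] = 10 + 100 + 120 = 230 deg
  cos(230 deg) = -0.6428, sin(230 deg) = -0.7660
  joint[3] = (5.1741, 4.2123) + 6.4 * (-0.6428, -0.7660) = (5.1741 + -4.1138, 4.2123 + -4.9027) = (1.0603, -0.6904)
link 3: phi[3] = 10 + 100 + 120 + 115 = 345 deg
  cos(345 deg) = 0.9659, sin(345 deg) = -0.2588
  joint[4] = (1.0603, -0.6904) + 7.7 * (0.9659, -0.2588) = (1.0603 + 7.4376, -0.6904 + -1.9929) = (8.4979, -2.6833)
End effector: (8.4979, -2.6833)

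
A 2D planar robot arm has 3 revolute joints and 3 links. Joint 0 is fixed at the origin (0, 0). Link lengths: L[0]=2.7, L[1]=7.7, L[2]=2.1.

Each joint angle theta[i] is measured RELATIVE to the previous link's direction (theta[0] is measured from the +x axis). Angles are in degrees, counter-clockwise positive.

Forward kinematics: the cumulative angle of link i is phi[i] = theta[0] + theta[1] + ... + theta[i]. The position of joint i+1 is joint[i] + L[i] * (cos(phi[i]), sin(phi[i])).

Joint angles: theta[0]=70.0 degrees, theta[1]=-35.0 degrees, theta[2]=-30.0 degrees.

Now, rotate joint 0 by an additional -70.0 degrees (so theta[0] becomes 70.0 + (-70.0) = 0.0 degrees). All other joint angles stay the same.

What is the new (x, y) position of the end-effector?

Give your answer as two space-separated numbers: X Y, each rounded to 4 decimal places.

joint[0] = (0.0000, 0.0000)  (base)
link 0: phi[0] = 0 = 0 deg
  cos(0 deg) = 1.0000, sin(0 deg) = 0.0000
  joint[1] = (0.0000, 0.0000) + 2.7 * (1.0000, 0.0000) = (0.0000 + 2.7000, 0.0000 + 0.0000) = (2.7000, 0.0000)
link 1: phi[1] = 0 + -35 = -35 deg
  cos(-35 deg) = 0.8192, sin(-35 deg) = -0.5736
  joint[2] = (2.7000, 0.0000) + 7.7 * (0.8192, -0.5736) = (2.7000 + 6.3075, 0.0000 + -4.4165) = (9.0075, -4.4165)
link 2: phi[2] = 0 + -35 + -30 = -65 deg
  cos(-65 deg) = 0.4226, sin(-65 deg) = -0.9063
  joint[3] = (9.0075, -4.4165) + 2.1 * (0.4226, -0.9063) = (9.0075 + 0.8875, -4.4165 + -1.9032) = (9.8950, -6.3198)
End effector: (9.8950, -6.3198)

Answer: 9.8950 -6.3198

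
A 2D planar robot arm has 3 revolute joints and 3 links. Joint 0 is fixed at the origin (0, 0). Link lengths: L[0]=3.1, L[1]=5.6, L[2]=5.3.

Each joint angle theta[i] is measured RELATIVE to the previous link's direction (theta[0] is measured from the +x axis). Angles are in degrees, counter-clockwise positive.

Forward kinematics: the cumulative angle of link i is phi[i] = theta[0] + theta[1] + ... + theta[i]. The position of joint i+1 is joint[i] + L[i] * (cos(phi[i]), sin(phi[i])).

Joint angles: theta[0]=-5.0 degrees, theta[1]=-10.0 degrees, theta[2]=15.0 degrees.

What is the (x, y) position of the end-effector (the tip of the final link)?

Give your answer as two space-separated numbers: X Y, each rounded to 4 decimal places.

joint[0] = (0.0000, 0.0000)  (base)
link 0: phi[0] = -5 = -5 deg
  cos(-5 deg) = 0.9962, sin(-5 deg) = -0.0872
  joint[1] = (0.0000, 0.0000) + 3.1 * (0.9962, -0.0872) = (0.0000 + 3.0882, 0.0000 + -0.2702) = (3.0882, -0.2702)
link 1: phi[1] = -5 + -10 = -15 deg
  cos(-15 deg) = 0.9659, sin(-15 deg) = -0.2588
  joint[2] = (3.0882, -0.2702) + 5.6 * (0.9659, -0.2588) = (3.0882 + 5.4092, -0.2702 + -1.4494) = (8.4974, -1.7196)
link 2: phi[2] = -5 + -10 + 15 = 0 deg
  cos(0 deg) = 1.0000, sin(0 deg) = 0.0000
  joint[3] = (8.4974, -1.7196) + 5.3 * (1.0000, 0.0000) = (8.4974 + 5.3000, -1.7196 + 0.0000) = (13.7974, -1.7196)
End effector: (13.7974, -1.7196)

Answer: 13.7974 -1.7196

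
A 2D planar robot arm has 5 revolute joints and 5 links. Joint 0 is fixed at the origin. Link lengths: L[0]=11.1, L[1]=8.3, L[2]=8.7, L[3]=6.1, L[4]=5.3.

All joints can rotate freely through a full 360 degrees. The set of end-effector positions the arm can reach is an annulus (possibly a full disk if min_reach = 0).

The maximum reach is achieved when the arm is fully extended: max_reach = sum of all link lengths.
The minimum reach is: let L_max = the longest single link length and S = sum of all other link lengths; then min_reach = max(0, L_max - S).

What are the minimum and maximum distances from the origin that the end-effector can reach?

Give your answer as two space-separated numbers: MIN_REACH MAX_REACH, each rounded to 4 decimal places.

Answer: 0.0000 39.5000

Derivation:
Link lengths: [11.1, 8.3, 8.7, 6.1, 5.3]
max_reach = 11.1 + 8.3 + 8.7 + 6.1 + 5.3 = 39.5
L_max = max([11.1, 8.3, 8.7, 6.1, 5.3]) = 11.1
S (sum of others) = 39.5 - 11.1 = 28.4
min_reach = max(0, 11.1 - 28.4) = max(0, -17.3) = 0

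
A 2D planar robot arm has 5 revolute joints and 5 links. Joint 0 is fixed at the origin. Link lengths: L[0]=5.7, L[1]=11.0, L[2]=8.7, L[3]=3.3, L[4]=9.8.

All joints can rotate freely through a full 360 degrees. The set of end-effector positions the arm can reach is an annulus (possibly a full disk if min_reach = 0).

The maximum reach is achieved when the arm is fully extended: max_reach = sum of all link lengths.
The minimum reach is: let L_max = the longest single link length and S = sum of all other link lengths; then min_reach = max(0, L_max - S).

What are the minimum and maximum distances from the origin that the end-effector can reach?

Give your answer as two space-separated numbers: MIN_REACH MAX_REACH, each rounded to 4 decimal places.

Link lengths: [5.7, 11.0, 8.7, 3.3, 9.8]
max_reach = 5.7 + 11 + 8.7 + 3.3 + 9.8 = 38.5
L_max = max([5.7, 11.0, 8.7, 3.3, 9.8]) = 11
S (sum of others) = 38.5 - 11 = 27.5
min_reach = max(0, 11 - 27.5) = max(0, -16.5) = 0

Answer: 0.0000 38.5000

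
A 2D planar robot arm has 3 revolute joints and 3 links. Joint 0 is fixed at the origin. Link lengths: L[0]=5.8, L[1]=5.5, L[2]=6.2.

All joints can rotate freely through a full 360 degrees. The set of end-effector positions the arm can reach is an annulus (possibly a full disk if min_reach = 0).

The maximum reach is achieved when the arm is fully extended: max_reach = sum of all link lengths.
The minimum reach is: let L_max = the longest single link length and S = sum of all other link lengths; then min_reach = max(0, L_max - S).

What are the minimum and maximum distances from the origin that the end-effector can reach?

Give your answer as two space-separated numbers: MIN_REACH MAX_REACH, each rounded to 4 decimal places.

Link lengths: [5.8, 5.5, 6.2]
max_reach = 5.8 + 5.5 + 6.2 = 17.5
L_max = max([5.8, 5.5, 6.2]) = 6.2
S (sum of others) = 17.5 - 6.2 = 11.3
min_reach = max(0, 6.2 - 11.3) = max(0, -5.1) = 0

Answer: 0.0000 17.5000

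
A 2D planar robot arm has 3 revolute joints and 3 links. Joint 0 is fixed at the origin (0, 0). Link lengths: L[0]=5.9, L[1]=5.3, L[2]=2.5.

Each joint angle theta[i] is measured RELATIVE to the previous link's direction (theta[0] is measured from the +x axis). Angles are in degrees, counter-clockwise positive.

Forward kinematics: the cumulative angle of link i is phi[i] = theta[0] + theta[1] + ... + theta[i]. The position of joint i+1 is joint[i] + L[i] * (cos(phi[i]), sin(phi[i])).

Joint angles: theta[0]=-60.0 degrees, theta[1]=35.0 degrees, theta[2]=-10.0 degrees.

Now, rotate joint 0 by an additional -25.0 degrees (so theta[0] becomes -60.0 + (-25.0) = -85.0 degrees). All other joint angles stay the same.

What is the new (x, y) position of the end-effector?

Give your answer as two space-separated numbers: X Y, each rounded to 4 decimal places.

joint[0] = (0.0000, 0.0000)  (base)
link 0: phi[0] = -85 = -85 deg
  cos(-85 deg) = 0.0872, sin(-85 deg) = -0.9962
  joint[1] = (0.0000, 0.0000) + 5.9 * (0.0872, -0.9962) = (0.0000 + 0.5142, 0.0000 + -5.8775) = (0.5142, -5.8775)
link 1: phi[1] = -85 + 35 = -50 deg
  cos(-50 deg) = 0.6428, sin(-50 deg) = -0.7660
  joint[2] = (0.5142, -5.8775) + 5.3 * (0.6428, -0.7660) = (0.5142 + 3.4068, -5.8775 + -4.0600) = (3.9210, -9.9376)
link 2: phi[2] = -85 + 35 + -10 = -60 deg
  cos(-60 deg) = 0.5000, sin(-60 deg) = -0.8660
  joint[3] = (3.9210, -9.9376) + 2.5 * (0.5000, -0.8660) = (3.9210 + 1.2500, -9.9376 + -2.1651) = (5.1710, -12.1026)
End effector: (5.1710, -12.1026)

Answer: 5.1710 -12.1026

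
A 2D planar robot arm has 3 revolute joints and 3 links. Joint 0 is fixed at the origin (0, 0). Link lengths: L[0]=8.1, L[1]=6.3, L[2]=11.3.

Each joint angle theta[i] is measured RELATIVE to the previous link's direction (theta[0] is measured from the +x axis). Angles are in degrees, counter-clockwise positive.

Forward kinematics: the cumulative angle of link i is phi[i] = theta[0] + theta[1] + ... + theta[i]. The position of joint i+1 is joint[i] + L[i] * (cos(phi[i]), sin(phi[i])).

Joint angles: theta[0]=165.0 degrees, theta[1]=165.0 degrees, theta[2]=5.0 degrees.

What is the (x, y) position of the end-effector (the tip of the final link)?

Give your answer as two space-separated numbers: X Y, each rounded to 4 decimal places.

Answer: 7.8732 -5.8292

Derivation:
joint[0] = (0.0000, 0.0000)  (base)
link 0: phi[0] = 165 = 165 deg
  cos(165 deg) = -0.9659, sin(165 deg) = 0.2588
  joint[1] = (0.0000, 0.0000) + 8.1 * (-0.9659, 0.2588) = (0.0000 + -7.8240, 0.0000 + 2.0964) = (-7.8240, 2.0964)
link 1: phi[1] = 165 + 165 = 330 deg
  cos(330 deg) = 0.8660, sin(330 deg) = -0.5000
  joint[2] = (-7.8240, 2.0964) + 6.3 * (0.8660, -0.5000) = (-7.8240 + 5.4560, 2.0964 + -3.1500) = (-2.3680, -1.0536)
link 2: phi[2] = 165 + 165 + 5 = 335 deg
  cos(335 deg) = 0.9063, sin(335 deg) = -0.4226
  joint[3] = (-2.3680, -1.0536) + 11.3 * (0.9063, -0.4226) = (-2.3680 + 10.2413, -1.0536 + -4.7756) = (7.8732, -5.8292)
End effector: (7.8732, -5.8292)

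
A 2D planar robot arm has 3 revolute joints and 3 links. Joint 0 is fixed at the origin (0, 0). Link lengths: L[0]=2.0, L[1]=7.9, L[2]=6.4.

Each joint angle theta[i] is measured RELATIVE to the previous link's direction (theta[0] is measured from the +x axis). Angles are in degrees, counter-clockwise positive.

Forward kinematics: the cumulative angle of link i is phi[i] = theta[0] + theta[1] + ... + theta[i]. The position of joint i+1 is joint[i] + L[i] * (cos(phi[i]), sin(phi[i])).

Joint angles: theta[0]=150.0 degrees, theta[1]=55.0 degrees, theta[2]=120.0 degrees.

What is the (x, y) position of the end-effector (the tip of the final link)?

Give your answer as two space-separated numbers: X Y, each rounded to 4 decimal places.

joint[0] = (0.0000, 0.0000)  (base)
link 0: phi[0] = 150 = 150 deg
  cos(150 deg) = -0.8660, sin(150 deg) = 0.5000
  joint[1] = (0.0000, 0.0000) + 2 * (-0.8660, 0.5000) = (0.0000 + -1.7321, 0.0000 + 1.0000) = (-1.7321, 1.0000)
link 1: phi[1] = 150 + 55 = 205 deg
  cos(205 deg) = -0.9063, sin(205 deg) = -0.4226
  joint[2] = (-1.7321, 1.0000) + 7.9 * (-0.9063, -0.4226) = (-1.7321 + -7.1598, 1.0000 + -3.3387) = (-8.8919, -2.3387)
link 2: phi[2] = 150 + 55 + 120 = 325 deg
  cos(325 deg) = 0.8192, sin(325 deg) = -0.5736
  joint[3] = (-8.8919, -2.3387) + 6.4 * (0.8192, -0.5736) = (-8.8919 + 5.2426, -2.3387 + -3.6709) = (-3.6493, -6.0096)
End effector: (-3.6493, -6.0096)

Answer: -3.6493 -6.0096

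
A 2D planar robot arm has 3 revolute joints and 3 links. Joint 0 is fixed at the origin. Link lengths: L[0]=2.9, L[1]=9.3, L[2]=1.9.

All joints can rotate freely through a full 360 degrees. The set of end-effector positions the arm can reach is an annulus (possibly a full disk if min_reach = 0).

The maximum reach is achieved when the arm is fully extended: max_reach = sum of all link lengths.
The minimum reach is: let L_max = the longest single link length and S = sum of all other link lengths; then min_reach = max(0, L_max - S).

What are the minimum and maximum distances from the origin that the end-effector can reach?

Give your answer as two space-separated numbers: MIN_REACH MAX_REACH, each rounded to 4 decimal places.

Link lengths: [2.9, 9.3, 1.9]
max_reach = 2.9 + 9.3 + 1.9 = 14.1
L_max = max([2.9, 9.3, 1.9]) = 9.3
S (sum of others) = 14.1 - 9.3 = 4.8
min_reach = max(0, 9.3 - 4.8) = max(0, 4.5) = 4.5

Answer: 4.5000 14.1000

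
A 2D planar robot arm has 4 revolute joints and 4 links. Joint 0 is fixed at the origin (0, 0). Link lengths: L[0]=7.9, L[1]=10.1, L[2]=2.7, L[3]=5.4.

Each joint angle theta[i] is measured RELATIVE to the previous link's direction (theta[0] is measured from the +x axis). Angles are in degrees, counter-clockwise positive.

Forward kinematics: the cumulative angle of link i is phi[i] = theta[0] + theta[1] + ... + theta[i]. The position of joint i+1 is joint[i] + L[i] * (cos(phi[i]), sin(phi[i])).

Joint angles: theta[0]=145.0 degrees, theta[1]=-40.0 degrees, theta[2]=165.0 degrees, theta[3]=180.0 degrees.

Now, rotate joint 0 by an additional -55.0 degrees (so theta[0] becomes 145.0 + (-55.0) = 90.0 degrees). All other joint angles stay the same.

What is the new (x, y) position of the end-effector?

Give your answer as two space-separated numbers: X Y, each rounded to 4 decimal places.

joint[0] = (0.0000, 0.0000)  (base)
link 0: phi[0] = 90 = 90 deg
  cos(90 deg) = 0.0000, sin(90 deg) = 1.0000
  joint[1] = (0.0000, 0.0000) + 7.9 * (0.0000, 1.0000) = (0.0000 + 0.0000, 0.0000 + 7.9000) = (0.0000, 7.9000)
link 1: phi[1] = 90 + -40 = 50 deg
  cos(50 deg) = 0.6428, sin(50 deg) = 0.7660
  joint[2] = (0.0000, 7.9000) + 10.1 * (0.6428, 0.7660) = (0.0000 + 6.4922, 7.9000 + 7.7370) = (6.4922, 15.6370)
link 2: phi[2] = 90 + -40 + 165 = 215 deg
  cos(215 deg) = -0.8192, sin(215 deg) = -0.5736
  joint[3] = (6.4922, 15.6370) + 2.7 * (-0.8192, -0.5736) = (6.4922 + -2.2117, 15.6370 + -1.5487) = (4.2804, 14.0884)
link 3: phi[3] = 90 + -40 + 165 + 180 = 395 deg
  cos(395 deg) = 0.8192, sin(395 deg) = 0.5736
  joint[4] = (4.2804, 14.0884) + 5.4 * (0.8192, 0.5736) = (4.2804 + 4.4234, 14.0884 + 3.0973) = (8.7039, 17.1857)
End effector: (8.7039, 17.1857)

Answer: 8.7039 17.1857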